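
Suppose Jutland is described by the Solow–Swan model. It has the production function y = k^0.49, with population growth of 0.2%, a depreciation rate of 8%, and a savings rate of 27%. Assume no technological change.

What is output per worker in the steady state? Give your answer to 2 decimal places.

y* = 3.14

At the steady state, Δk = 0, so s·k^α = (n + δ)·k.
Dividing both sides by k: k^(1−α) = s / (n + δ).
k^0.51 = 0.27 / (0.002 + 0.080) = 0.27 / 0.082 = 3.2927
k* = 3.2927^(1/0.51) ≈ 10.3469
y* = (k*)^α = 10.3469^0.49 ≈ 3.1424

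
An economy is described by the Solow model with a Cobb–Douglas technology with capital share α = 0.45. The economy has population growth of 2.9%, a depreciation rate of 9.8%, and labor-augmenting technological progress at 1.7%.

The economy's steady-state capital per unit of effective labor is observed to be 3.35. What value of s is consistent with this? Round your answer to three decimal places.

s ≈ 0.280

Steady state requires s·f(k) = (n + g + δ)·k, i.e. s·k^α = (n + g + δ)·k.
So s / (n + g + δ) = (k*)^(1−α) = 3.35^0.55 = 1.9444.
Therefore s = 1.9444 × (n + g + δ) = 1.9444 × 0.144 = 0.2800.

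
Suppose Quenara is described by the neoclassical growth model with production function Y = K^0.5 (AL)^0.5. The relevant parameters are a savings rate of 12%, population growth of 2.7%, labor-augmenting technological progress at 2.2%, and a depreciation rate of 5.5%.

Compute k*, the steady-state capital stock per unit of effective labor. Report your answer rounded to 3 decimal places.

k* ≈ 1.331

Steady state requires s·f(k) = (n + g + δ)·k, i.e. s·k^α = (n + g + δ)·k.
Dividing both sides by k: k^(1−α) = s / (n + g + δ).
k^0.5 = 0.12 / (0.027 + 0.022 + 0.055) = 0.12 / 0.104 = 1.1538
k* = 1.1538^(1/0.5) ≈ 1.3313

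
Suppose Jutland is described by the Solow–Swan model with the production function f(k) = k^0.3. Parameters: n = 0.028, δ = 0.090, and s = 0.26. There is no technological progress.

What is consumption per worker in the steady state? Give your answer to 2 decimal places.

c* = 1.04

In steady state, investment equals break-even investment: s·k^α = (n + δ)·k.
Rearranging, k^(1−α) = s / (n + δ).
k^0.7 = 0.26 / (0.028 + 0.090) = 0.26 / 0.118 = 2.2034
k* = 2.2034^(1/0.7) ≈ 3.0912
y* = (k*)^α = 3.0912^0.3 ≈ 1.4029
c* = (1 − s)·y* = (1 − 0.26) × 1.4029 ≈ 1.0381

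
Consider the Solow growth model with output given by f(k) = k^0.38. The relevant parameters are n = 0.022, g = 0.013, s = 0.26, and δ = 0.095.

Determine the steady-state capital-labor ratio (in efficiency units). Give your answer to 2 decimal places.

At the steady state, Δk = 0, so s·k^α = (n + g + δ)·k.
Dividing both sides by k: k^(1−α) = s / (n + g + δ).
k^0.62 = 0.26 / (0.022 + 0.013 + 0.095) = 0.26 / 0.130 = 2.0000
k* = 2.0000^(1/0.62) ≈ 3.0587

k* ≈ 3.06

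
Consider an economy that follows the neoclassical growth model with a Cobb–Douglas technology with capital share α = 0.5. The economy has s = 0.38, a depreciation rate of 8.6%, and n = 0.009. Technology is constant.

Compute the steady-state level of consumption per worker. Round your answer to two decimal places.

At the steady state, Δk = 0, so s·k^α = (n + δ)·k.
Dividing both sides by k: k^(1−α) = s / (n + δ).
k^0.5 = 0.38 / (0.009 + 0.086) = 0.38 / 0.095 = 4.0000
k* = 4.0000^(1/0.5) ≈ 16.0000
y* = (k*)^α = 16.0000^0.5 ≈ 4.0000
c* = (1 − s)·y* = (1 − 0.38) × 4.0000 ≈ 2.4800

c* ≈ 2.48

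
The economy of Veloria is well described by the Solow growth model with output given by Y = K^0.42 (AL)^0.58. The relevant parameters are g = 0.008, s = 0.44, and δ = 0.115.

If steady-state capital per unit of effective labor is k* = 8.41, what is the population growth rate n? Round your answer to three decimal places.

n ≈ 0.005

In steady state, investment equals break-even investment: s·k^α = (n + g + δ)·k.
So s / (n + g + δ) = (k*)^(1−α) = 8.41^0.58 = 3.4386.
Therefore n + g + δ = s / 3.4386 = 0.44 / 3.4386 = 0.1280, so n = 0.1280 − 0.123 = 0.0050.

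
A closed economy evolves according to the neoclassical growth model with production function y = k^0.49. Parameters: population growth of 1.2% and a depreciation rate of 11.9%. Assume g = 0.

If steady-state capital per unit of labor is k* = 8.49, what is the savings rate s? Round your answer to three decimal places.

Steady state requires s·f(k) = (n + δ)·k, i.e. s·k^α = (n + δ)·k.
So s / (n + δ) = (k*)^(1−α) = 8.49^0.51 = 2.9768.
Therefore s = 2.9768 × (n + δ) = 2.9768 × 0.131 = 0.3900.

s ≈ 0.390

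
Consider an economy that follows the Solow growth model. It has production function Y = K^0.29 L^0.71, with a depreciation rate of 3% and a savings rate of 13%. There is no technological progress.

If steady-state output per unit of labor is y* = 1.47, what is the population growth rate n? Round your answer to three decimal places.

n ≈ 0.021

In steady state, investment equals break-even investment: s·k^α = (n + δ)·k.
Since y* = [s/(n + δ)]^(α/(1−α)), we have s/(n + δ) = (y*)^((1−α)/α) = 1.47^2.4483 = 2.5683.
Therefore n + δ = s / 2.5683 = 0.13 / 2.5683 = 0.0506, so n = 0.0506 − 0.030 = 0.0206.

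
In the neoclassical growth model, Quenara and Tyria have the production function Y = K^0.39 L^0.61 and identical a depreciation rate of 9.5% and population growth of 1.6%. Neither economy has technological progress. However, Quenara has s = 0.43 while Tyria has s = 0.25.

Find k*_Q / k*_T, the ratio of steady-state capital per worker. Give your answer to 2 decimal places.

Steady-state k* = [s/(n + δ)]^(1/(1−α)), so the ratio is [ (s_Q/(n + δ)_Q) / (s_T/(n + δ)_T) ]^1.6393.
s_Q/(n + δ)_Q = 0.43/0.111 = 3.8739; s_T/(n + δ)_T = 0.25/0.111 = 2.2523.
Ratio = (3.8739/2.2523)^1.6393 = 1.7200^1.6393 ≈ 2.4328

ratio ≈ 2.43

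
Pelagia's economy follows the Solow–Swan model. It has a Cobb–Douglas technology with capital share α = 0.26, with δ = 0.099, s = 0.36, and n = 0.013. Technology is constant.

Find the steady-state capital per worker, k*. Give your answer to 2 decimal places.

At the steady state, Δk = 0, so s·k^α = (n + δ)·k.
Rearranging, k^(1−α) = s / (n + δ).
k^0.74 = 0.36 / (0.013 + 0.099) = 0.36 / 0.112 = 3.2143
k* = 3.2143^(1/0.74) ≈ 4.8445

k* ≈ 4.84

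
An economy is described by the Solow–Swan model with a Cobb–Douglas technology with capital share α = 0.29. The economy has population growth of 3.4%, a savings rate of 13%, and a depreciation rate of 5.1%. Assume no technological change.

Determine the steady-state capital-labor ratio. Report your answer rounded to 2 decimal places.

At the steady state, Δk = 0, so s·k^α = (n + δ)·k.
Dividing both sides by k: k^(1−α) = s / (n + δ).
k^0.71 = 0.13 / (0.034 + 0.051) = 0.13 / 0.085 = 1.5294
k* = 1.5294^(1/0.71) ≈ 1.8192

k* = 1.82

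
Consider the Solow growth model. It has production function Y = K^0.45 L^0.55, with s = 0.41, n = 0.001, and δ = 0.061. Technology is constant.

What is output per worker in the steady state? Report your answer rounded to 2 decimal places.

In steady state, investment equals break-even investment: s·k^α = (n + δ)·k.
Rearranging, k^(1−α) = s / (n + δ).
k^0.55 = 0.41 / (0.001 + 0.061) = 0.41 / 0.062 = 6.6129
k* = 6.6129^(1/0.55) ≈ 31.0186
y* = (k*)^α = 31.0186^0.45 ≈ 4.6906

y* = 4.69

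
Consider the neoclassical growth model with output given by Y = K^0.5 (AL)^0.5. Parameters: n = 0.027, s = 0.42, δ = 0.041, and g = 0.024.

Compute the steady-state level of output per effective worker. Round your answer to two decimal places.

y* ≈ 4.57

At the steady state, Δk = 0, so s·k^α = (n + g + δ)·k.
Rearranging, k^(1−α) = s / (n + g + δ).
k^0.5 = 0.42 / (0.027 + 0.024 + 0.041) = 0.42 / 0.092 = 4.5652
k* = 4.5652^(1/0.5) ≈ 20.8411
y* = (k*)^α = 20.8411^0.5 ≈ 4.5652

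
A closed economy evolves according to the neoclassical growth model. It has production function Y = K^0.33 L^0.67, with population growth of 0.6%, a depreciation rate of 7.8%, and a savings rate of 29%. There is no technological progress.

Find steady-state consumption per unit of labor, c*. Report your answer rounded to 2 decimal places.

Steady state requires s·f(k) = (n + δ)·k, i.e. s·k^α = (n + δ)·k.
Dividing both sides by k: k^(1−α) = s / (n + δ).
k^0.67 = 0.29 / (0.006 + 0.078) = 0.29 / 0.084 = 3.4524
k* = 3.4524^(1/0.67) ≈ 6.3557
y* = (k*)^α = 6.3557^0.33 ≈ 1.8410
c* = (1 − s)·y* = (1 − 0.29) × 1.8410 ≈ 1.3071

c* ≈ 1.31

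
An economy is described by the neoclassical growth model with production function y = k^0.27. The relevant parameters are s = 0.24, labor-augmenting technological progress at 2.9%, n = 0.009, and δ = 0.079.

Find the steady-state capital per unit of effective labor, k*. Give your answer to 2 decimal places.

Steady state requires s·f(k) = (n + g + δ)·k, i.e. s·k^α = (n + g + δ)·k.
Dividing both sides by k: k^(1−α) = s / (n + g + δ).
k^0.73 = 0.24 / (0.009 + 0.029 + 0.079) = 0.24 / 0.117 = 2.0513
k* = 2.0513^(1/0.73) ≈ 2.6757

k* = 2.68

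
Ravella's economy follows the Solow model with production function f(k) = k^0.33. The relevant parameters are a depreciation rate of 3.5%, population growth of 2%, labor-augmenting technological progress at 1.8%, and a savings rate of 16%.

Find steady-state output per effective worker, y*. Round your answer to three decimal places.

In steady state, investment equals break-even investment: s·k^α = (n + g + δ)·k.
Dividing both sides by k: k^(1−α) = s / (n + g + δ).
k^0.67 = 0.16 / (0.020 + 0.018 + 0.035) = 0.16 / 0.073 = 2.1918
k* = 2.1918^(1/0.67) ≈ 3.2260
y* = (k*)^α = 3.2260^0.33 ≈ 1.4718

y* = 1.472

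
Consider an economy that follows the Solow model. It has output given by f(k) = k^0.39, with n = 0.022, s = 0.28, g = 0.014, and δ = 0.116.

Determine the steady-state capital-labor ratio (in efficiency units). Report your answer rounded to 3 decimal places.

At the steady state, Δk = 0, so s·k^α = (n + g + δ)·k.
Rearranging, k^(1−α) = s / (n + g + δ).
k^0.61 = 0.28 / (0.022 + 0.014 + 0.116) = 0.28 / 0.152 = 1.8421
k* = 1.8421^(1/0.61) ≈ 2.7223

k* ≈ 2.722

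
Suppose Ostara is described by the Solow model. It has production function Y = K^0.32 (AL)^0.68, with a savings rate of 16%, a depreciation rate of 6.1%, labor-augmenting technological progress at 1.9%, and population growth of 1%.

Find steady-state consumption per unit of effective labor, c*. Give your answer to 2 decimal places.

c* = 1.10

In steady state, investment equals break-even investment: s·k^α = (n + g + δ)·k.
Dividing both sides by k: k^(1−α) = s / (n + g + δ).
k^0.68 = 0.16 / (0.010 + 0.019 + 0.061) = 0.16 / 0.090 = 1.7778
k* = 1.7778^(1/0.68) ≈ 2.3306
y* = (k*)^α = 2.3306^0.32 ≈ 1.3110
c* = (1 − s)·y* = (1 − 0.16) × 1.3110 ≈ 1.1012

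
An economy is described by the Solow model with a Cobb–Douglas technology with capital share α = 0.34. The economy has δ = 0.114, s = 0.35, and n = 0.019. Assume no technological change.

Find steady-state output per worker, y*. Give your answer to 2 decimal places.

At the steady state, Δk = 0, so s·k^α = (n + δ)·k.
Dividing both sides by k: k^(1−α) = s / (n + δ).
k^0.66 = 0.35 / (0.019 + 0.114) = 0.35 / 0.133 = 2.6316
k* = 2.6316^(1/0.66) ≈ 4.3321
y* = (k*)^α = 4.3321^0.34 ≈ 1.6462

y* ≈ 1.65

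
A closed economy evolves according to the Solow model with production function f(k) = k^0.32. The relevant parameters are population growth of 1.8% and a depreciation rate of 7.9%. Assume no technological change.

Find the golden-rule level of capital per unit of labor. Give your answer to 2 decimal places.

The golden rule sets f'(k) = n + δ, i.e. α·k^(α−1) = n + δ.
So k^(1−α) = α / (n + δ) = 0.32 / 0.097 = 3.2990.
k_gold = 3.2990^(1/0.68) ≈ 5.7853

k_gold ≈ 5.79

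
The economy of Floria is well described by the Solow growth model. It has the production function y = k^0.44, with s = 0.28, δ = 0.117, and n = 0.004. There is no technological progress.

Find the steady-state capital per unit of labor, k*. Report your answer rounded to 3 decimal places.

Steady state requires s·f(k) = (n + δ)·k, i.e. s·k^α = (n + δ)·k.
Dividing both sides by k: k^(1−α) = s / (n + δ).
k^0.56 = 0.28 / (0.004 + 0.117) = 0.28 / 0.121 = 2.3140
k* = 2.3140^(1/0.56) ≈ 4.4735

k* = 4.474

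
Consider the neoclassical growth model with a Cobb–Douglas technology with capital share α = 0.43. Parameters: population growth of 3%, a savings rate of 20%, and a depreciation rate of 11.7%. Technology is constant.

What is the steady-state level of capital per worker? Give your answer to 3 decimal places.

k* = 1.716

Steady state requires s·f(k) = (n + δ)·k, i.e. s·k^α = (n + δ)·k.
Rearranging, k^(1−α) = s / (n + δ).
k^0.57 = 0.20 / (0.030 + 0.117) = 0.20 / 0.147 = 1.3605
k* = 1.3605^(1/0.57) ≈ 1.7162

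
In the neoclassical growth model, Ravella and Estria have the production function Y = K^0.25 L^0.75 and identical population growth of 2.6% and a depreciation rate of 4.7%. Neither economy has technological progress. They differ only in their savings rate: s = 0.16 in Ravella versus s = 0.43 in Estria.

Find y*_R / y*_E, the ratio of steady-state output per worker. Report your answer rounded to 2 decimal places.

y*_R / y*_E ≈ 0.72

Steady-state y* = [s/(n + δ)]^(α/(1−α)), so the ratio is [ (s_R/(n + δ)_R) / (s_E/(n + δ)_E) ]^0.3333.
s_R/(n + δ)_R = 0.16/0.073 = 2.1918; s_E/(n + δ)_E = 0.43/0.073 = 5.8904.
Ratio = (2.1918/5.8904)^0.3333 = 0.3721^0.3333 ≈ 0.7193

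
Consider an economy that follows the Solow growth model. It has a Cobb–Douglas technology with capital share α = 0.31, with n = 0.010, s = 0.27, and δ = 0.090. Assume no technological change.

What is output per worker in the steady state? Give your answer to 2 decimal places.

At the steady state, Δk = 0, so s·k^α = (n + δ)·k.
Rearranging, k^(1−α) = s / (n + δ).
k^0.69 = 0.27 / (0.010 + 0.090) = 0.27 / 0.100 = 2.7000
k* = 2.7000^(1/0.69) ≈ 4.2186
y* = (k*)^α = 4.2186^0.31 ≈ 1.5624

y* = 1.56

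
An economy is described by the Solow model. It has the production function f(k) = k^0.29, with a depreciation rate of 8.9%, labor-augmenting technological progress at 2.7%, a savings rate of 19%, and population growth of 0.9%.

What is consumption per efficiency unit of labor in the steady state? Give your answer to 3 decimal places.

Steady state requires s·f(k) = (n + g + δ)·k, i.e. s·k^α = (n + g + δ)·k.
Rearranging, k^(1−α) = s / (n + g + δ).
k^0.71 = 0.19 / (0.009 + 0.027 + 0.089) = 0.19 / 0.125 = 1.5200
k* = 1.5200^(1/0.71) ≈ 1.8035
y* = (k*)^α = 1.8035^0.29 ≈ 1.1865
c* = (1 − s)·y* = (1 − 0.19) × 1.1865 ≈ 0.9611

c* ≈ 0.961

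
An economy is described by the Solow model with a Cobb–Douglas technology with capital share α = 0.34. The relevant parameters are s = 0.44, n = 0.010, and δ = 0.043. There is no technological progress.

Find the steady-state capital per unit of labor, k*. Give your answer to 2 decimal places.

In steady state, investment equals break-even investment: s·k^α = (n + δ)·k.
Dividing both sides by k: k^(1−α) = s / (n + δ).
k^0.66 = 0.44 / (0.010 + 0.043) = 0.44 / 0.053 = 8.3019
k* = 8.3019^(1/0.66) ≈ 24.6998

k* = 24.70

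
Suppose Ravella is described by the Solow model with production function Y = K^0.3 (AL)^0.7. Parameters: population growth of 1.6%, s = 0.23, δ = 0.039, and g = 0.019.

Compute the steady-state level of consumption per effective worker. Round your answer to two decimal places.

Steady state requires s·f(k) = (n + g + δ)·k, i.e. s·k^α = (n + g + δ)·k.
Rearranging, k^(1−α) = s / (n + g + δ).
k^0.7 = 0.23 / (0.016 + 0.019 + 0.039) = 0.23 / 0.074 = 3.1081
k* = 3.1081^(1/0.7) ≈ 5.0532
y* = (k*)^α = 5.0532^0.3 ≈ 1.6258
c* = (1 − s)·y* = (1 − 0.23) × 1.6258 ≈ 1.2519

c* ≈ 1.25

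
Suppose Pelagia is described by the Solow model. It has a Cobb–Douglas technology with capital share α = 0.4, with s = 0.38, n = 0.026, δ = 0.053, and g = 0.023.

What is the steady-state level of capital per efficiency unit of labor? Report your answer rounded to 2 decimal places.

k* = 8.95

At the steady state, Δk = 0, so s·k^α = (n + g + δ)·k.
Dividing both sides by k: k^(1−α) = s / (n + g + δ).
k^0.6 = 0.38 / (0.026 + 0.023 + 0.053) = 0.38 / 0.102 = 3.7255
k* = 3.7255^(1/0.6) ≈ 8.9531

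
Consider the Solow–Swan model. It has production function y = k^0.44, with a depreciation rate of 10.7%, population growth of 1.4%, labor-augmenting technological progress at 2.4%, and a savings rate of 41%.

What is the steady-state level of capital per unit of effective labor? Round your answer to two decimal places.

At the steady state, Δk = 0, so s·k^α = (n + g + δ)·k.
Dividing both sides by k: k^(1−α) = s / (n + g + δ).
k^0.56 = 0.41 / (0.014 + 0.024 + 0.107) = 0.41 / 0.145 = 2.8276
k* = 2.8276^(1/0.56) ≈ 6.3989

k* ≈ 6.40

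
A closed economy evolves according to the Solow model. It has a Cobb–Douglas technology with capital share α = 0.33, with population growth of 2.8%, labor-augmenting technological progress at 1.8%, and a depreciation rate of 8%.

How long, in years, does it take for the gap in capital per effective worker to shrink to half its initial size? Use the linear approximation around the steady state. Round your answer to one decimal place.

t_½ ≈ 8.2 years

Near the steady state the convergence rate is λ = (1 − α)(n + g + δ).
λ = (1 − 0.33) × 0.126 = 0.67 × 0.126 = 0.08442
Half-life = ln 2 / λ = 0.6931 / 0.08442 ≈ 8.21 years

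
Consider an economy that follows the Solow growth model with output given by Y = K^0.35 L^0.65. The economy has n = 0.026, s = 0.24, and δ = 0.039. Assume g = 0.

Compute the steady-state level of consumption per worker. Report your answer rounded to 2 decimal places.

c* = 1.54

Steady state requires s·f(k) = (n + δ)·k, i.e. s·k^α = (n + δ)·k.
Rearranging, k^(1−α) = s / (n + δ).
k^0.65 = 0.24 / (0.026 + 0.039) = 0.24 / 0.065 = 3.6923
k* = 3.6923^(1/0.65) ≈ 7.4604
y* = (k*)^α = 7.4604^0.35 ≈ 2.0205
c* = (1 − s)·y* = (1 − 0.24) × 2.0205 ≈ 1.5356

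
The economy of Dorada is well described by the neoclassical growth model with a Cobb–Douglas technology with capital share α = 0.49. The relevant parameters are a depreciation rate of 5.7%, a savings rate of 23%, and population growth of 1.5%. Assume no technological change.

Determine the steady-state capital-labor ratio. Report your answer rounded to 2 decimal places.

k* ≈ 9.75

In steady state, investment equals break-even investment: s·k^α = (n + δ)·k.
Rearranging, k^(1−α) = s / (n + δ).
k^0.51 = 0.23 / (0.015 + 0.057) = 0.23 / 0.072 = 3.1944
k* = 3.1944^(1/0.51) ≈ 9.7499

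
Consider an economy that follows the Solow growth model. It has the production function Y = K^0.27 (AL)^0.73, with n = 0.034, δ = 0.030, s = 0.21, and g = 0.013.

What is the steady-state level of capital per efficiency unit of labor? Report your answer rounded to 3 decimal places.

In steady state, investment equals break-even investment: s·k^α = (n + g + δ)·k.
Rearranging, k^(1−α) = s / (n + g + δ).
k^0.73 = 0.21 / (0.034 + 0.013 + 0.030) = 0.21 / 0.077 = 2.7273
k* = 2.7273^(1/0.73) ≈ 3.9527

k* = 3.953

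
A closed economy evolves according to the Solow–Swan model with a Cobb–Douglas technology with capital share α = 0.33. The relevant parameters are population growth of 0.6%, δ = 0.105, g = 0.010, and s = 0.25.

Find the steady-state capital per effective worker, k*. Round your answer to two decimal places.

k* = 2.95

At the steady state, Δk = 0, so s·k^α = (n + g + δ)·k.
Dividing both sides by k: k^(1−α) = s / (n + g + δ).
k^0.67 = 0.25 / (0.006 + 0.010 + 0.105) = 0.25 / 0.121 = 2.0661
k* = 2.0661^(1/0.67) ≈ 2.9538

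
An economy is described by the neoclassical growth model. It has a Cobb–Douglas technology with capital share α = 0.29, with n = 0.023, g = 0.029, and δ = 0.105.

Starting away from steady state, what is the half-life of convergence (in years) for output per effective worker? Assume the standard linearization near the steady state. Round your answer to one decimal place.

Near the steady state the convergence rate is λ = (1 − α)(n + g + δ).
λ = (1 − 0.29) × 0.157 = 0.71 × 0.157 = 0.11147
Half-life = ln 2 / λ = 0.6931 / 0.11147 ≈ 6.22 years

half-life ≈ 6.2 years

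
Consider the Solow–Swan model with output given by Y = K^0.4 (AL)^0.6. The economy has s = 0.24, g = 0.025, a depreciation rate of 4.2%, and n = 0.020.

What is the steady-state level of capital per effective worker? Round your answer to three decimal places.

In steady state, investment equals break-even investment: s·k^α = (n + g + δ)·k.
Rearranging, k^(1−α) = s / (n + g + δ).
k^0.6 = 0.24 / (0.020 + 0.025 + 0.042) = 0.24 / 0.087 = 2.7586
k* = 2.7586^(1/0.6) ≈ 5.4260

k* = 5.426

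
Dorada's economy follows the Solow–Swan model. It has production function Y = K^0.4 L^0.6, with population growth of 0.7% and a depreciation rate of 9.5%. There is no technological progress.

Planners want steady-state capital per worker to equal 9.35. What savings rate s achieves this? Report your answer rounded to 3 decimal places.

Steady state requires s·f(k) = (n + δ)·k, i.e. s·k^α = (n + δ)·k.
So s / (n + δ) = (k*)^(1−α) = 9.35^0.6 = 3.8237.
Therefore s = 3.8237 × (n + δ) = 3.8237 × 0.102 = 0.3900.

s ≈ 0.390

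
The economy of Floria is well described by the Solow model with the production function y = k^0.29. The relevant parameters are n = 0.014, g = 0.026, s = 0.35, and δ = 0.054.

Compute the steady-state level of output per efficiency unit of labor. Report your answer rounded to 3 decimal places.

y* ≈ 1.711

In steady state, investment equals break-even investment: s·k^α = (n + g + δ)·k.
Rearranging, k^(1−α) = s / (n + g + δ).
k^0.71 = 0.35 / (0.014 + 0.026 + 0.054) = 0.35 / 0.094 = 3.7234
k* = 3.7234^(1/0.71) ≈ 6.3700
y* = (k*)^α = 6.3700^0.29 ≈ 1.7108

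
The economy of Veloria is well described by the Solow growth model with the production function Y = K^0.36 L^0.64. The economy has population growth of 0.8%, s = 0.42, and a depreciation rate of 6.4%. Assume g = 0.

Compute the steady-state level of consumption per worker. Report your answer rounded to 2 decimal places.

At the steady state, Δk = 0, so s·k^α = (n + δ)·k.
Rearranging, k^(1−α) = s / (n + δ).
k^0.64 = 0.42 / (0.008 + 0.064) = 0.42 / 0.072 = 5.8333
k* = 5.8333^(1/0.64) ≈ 15.7304
y* = (k*)^α = 15.7304^0.36 ≈ 2.6967
c* = (1 − s)·y* = (1 − 0.42) × 2.6967 ≈ 1.5641

c* = 1.56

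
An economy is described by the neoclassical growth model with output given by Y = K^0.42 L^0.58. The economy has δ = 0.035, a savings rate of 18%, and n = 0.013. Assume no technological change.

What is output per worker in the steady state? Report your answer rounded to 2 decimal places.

y* ≈ 2.60

At the steady state, Δk = 0, so s·k^α = (n + δ)·k.
Rearranging, k^(1−α) = s / (n + δ).
k^0.58 = 0.18 / (0.013 + 0.035) = 0.18 / 0.048 = 3.7500
k* = 3.7500^(1/0.58) ≈ 9.7658
y* = (k*)^α = 9.7658^0.42 ≈ 2.6042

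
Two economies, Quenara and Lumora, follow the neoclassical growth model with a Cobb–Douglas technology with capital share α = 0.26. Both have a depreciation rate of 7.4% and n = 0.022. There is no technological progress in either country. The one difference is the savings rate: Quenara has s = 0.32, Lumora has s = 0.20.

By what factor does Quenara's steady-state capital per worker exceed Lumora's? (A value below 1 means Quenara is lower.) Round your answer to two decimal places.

ratio ≈ 1.89

Steady-state k* = [s/(n + δ)]^(1/(1−α)), so the ratio is [ (s_Q/(n + δ)_Q) / (s_L/(n + δ)_L) ]^1.3514.
s_Q/(n + δ)_Q = 0.32/0.096 = 3.3333; s_L/(n + δ)_L = 0.20/0.096 = 2.0833.
Ratio = (3.3333/2.0833)^1.3514 = 1.6000^1.3514 ≈ 1.8873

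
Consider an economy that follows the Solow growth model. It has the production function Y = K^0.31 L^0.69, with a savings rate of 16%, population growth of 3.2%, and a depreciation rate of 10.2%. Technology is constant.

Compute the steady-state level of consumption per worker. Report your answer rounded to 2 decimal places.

c* ≈ 0.91

Steady state requires s·f(k) = (n + δ)·k, i.e. s·k^α = (n + δ)·k.
Rearranging, k^(1−α) = s / (n + δ).
k^0.69 = 0.16 / (0.032 + 0.102) = 0.16 / 0.134 = 1.1940
k* = 1.1940^(1/0.69) ≈ 1.2930
y* = (k*)^α = 1.2930^0.31 ≈ 1.0829
c* = (1 − s)·y* = (1 − 0.16) × 1.0829 ≈ 0.9096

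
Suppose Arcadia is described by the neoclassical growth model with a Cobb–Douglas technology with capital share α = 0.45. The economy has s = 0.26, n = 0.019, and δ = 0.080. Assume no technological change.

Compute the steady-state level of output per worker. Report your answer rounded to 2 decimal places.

At the steady state, Δk = 0, so s·k^α = (n + δ)·k.
Rearranging, k^(1−α) = s / (n + δ).
k^0.55 = 0.26 / (0.019 + 0.080) = 0.26 / 0.099 = 2.6263
k* = 2.6263^(1/0.55) ≈ 5.7869
y* = (k*)^α = 5.7869^0.45 ≈ 2.2034

y* ≈ 2.20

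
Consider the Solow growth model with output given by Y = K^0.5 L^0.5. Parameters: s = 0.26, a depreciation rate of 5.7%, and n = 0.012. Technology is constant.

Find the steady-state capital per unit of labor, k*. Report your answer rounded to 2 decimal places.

k* ≈ 14.20

Steady state requires s·f(k) = (n + δ)·k, i.e. s·k^α = (n + δ)·k.
Dividing both sides by k: k^(1−α) = s / (n + δ).
k^0.5 = 0.26 / (0.012 + 0.057) = 0.26 / 0.069 = 3.7681
k* = 3.7681^(1/0.5) ≈ 14.1986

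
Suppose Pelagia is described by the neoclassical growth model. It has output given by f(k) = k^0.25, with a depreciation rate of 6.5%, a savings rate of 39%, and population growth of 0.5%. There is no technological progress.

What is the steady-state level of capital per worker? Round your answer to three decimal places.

k* = 9.877

In steady state, investment equals break-even investment: s·k^α = (n + δ)·k.
Dividing both sides by k: k^(1−α) = s / (n + δ).
k^0.75 = 0.39 / (0.005 + 0.065) = 0.39 / 0.070 = 5.5714
k* = 5.5714^(1/0.75) ≈ 9.8769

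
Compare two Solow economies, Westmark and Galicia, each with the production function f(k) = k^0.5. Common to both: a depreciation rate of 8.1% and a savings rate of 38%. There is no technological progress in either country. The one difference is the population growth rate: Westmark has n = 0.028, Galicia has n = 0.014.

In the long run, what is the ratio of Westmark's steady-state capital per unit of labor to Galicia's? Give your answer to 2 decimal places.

ratio ≈ 0.76

Steady-state k* = [s/(n + δ)]^(1/(1−α)), so the ratio is [ (s_W/(n + δ)_W) / (s_G/(n + δ)_G) ]^2.
s_W/(n + δ)_W = 0.38/0.109 = 3.4862; s_G/(n + δ)_G = 0.38/0.095 = 4.0000.
Ratio = (3.4862/4.0000)^2 = 0.8716^2 ≈ 0.7597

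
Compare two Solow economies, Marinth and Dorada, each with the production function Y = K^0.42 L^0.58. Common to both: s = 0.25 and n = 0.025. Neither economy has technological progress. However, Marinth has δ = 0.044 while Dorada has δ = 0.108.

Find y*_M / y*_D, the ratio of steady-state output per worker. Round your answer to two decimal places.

Steady-state y* = [s/(n + δ)]^(α/(1−α)), so the ratio is [ (s_M/(n + δ)_M) / (s_D/(n + δ)_D) ]^0.7241.
s_M/(n + δ)_M = 0.25/0.069 = 3.6232; s_D/(n + δ)_D = 0.25/0.133 = 1.8797.
Ratio = (3.6232/1.8797)^0.7241 = 1.9275^0.7241 ≈ 1.6083

y*_M / y*_D ≈ 1.61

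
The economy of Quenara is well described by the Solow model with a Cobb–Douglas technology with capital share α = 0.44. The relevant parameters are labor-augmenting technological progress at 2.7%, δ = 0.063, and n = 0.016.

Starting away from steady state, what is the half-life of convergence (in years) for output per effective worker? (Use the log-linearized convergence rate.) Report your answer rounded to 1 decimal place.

Near the steady state the convergence rate is λ = (1 − α)(n + g + δ).
λ = (1 − 0.44) × 0.106 = 0.56 × 0.106 = 0.05936
Half-life = ln 2 / λ = 0.6931 / 0.05936 ≈ 11.68 years

about 11.7 years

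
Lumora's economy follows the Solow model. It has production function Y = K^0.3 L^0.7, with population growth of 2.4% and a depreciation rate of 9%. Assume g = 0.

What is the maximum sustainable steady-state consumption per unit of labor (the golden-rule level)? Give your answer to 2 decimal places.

At the golden rule, f'(k) = n + δ, so α·k^(α−1) = n + δ and k_gold = (α/(n + δ))^(1/(1−α)).
k_gold = (0.3/0.114)^(1/0.7) = 2.6316^1.4286 ≈ 3.9841
c_gold = f(k_gold) − (n + δ)·k_gold = 1.5139 − 0.114×3.9841 ≈ 1.0597

c_gold ≈ 1.06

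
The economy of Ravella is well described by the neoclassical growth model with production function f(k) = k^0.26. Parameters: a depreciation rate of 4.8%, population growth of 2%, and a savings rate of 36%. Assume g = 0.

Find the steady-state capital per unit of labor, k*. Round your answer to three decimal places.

k* = 9.508

In steady state, investment equals break-even investment: s·k^α = (n + δ)·k.
Rearranging, k^(1−α) = s / (n + δ).
k^0.74 = 0.36 / (0.020 + 0.048) = 0.36 / 0.068 = 5.2941
k* = 5.2941^(1/0.74) ≈ 9.5082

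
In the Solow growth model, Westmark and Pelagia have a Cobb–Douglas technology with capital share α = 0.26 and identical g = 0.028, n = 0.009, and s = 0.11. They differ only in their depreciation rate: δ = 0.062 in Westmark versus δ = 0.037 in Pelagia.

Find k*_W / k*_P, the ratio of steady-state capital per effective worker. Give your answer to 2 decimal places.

k*_W / k*_P ≈ 0.67

Steady-state k* = [s/(n + g + δ)]^(1/(1−α)), so the ratio is [ (s_W/(n + g + δ)_W) / (s_P/(n + g + δ)_P) ]^1.3514.
s_W/(n + g + δ)_W = 0.11/0.099 = 1.1111; s_P/(n + g + δ)_P = 0.11/0.074 = 1.4865.
Ratio = (1.1111/1.4865)^1.3514 = 0.7475^1.3514 ≈ 0.6748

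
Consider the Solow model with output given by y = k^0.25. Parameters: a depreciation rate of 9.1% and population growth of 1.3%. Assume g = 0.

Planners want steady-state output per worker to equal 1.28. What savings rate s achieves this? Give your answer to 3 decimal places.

In steady state, investment equals break-even investment: s·k^α = (n + δ)·k.
Since y* = [s/(n + δ)]^(α/(1−α)), we have s/(n + δ) = (y*)^((1−α)/α) = 1.28^3 = 2.0972.
Therefore s = 2.0972 × (n + δ) = 2.0972 × 0.104 = 0.2181.

s ≈ 0.218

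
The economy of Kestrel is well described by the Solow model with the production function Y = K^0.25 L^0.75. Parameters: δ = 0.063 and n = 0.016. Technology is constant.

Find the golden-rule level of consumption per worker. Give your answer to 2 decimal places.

c_gold ≈ 1.10

At the golden rule, f'(k) = n + δ, so α·k^(α−1) = n + δ and k_gold = (α/(n + δ))^(1/(1−α)).
k_gold = (0.25/0.079)^(1/0.75) = 3.1646^1.3333 ≈ 4.6460
c_gold = f(k_gold) − (n + δ)·k_gold = 1.4681 − 0.079×4.6460 ≈ 1.1011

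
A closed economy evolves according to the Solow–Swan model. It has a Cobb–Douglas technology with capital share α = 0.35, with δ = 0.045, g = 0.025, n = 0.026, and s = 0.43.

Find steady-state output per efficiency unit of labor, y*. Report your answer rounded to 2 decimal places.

Steady state requires s·f(k) = (n + g + δ)·k, i.e. s·k^α = (n + g + δ)·k.
Rearranging, k^(1−α) = s / (n + g + δ).
k^0.65 = 0.43 / (0.026 + 0.025 + 0.045) = 0.43 / 0.096 = 4.4792
k* = 4.4792^(1/0.65) ≈ 10.0426
y* = (k*)^α = 10.0426^0.35 ≈ 2.2421

y* = 2.24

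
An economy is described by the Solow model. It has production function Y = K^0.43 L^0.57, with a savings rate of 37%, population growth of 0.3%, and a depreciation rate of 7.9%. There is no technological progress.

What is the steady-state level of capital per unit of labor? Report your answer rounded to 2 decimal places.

k* = 14.06

At the steady state, Δk = 0, so s·k^α = (n + δ)·k.
Rearranging, k^(1−α) = s / (n + δ).
k^0.57 = 0.37 / (0.003 + 0.079) = 0.37 / 0.082 = 4.5122
k* = 4.5122^(1/0.57) ≈ 14.0621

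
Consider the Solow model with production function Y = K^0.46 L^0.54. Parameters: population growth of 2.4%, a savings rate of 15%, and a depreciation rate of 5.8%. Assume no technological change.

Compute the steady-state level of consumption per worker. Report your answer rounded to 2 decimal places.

c* = 1.42

Steady state requires s·f(k) = (n + δ)·k, i.e. s·k^α = (n + δ)·k.
Dividing both sides by k: k^(1−α) = s / (n + δ).
k^0.54 = 0.15 / (0.024 + 0.058) = 0.15 / 0.082 = 1.8293
k* = 1.8293^(1/0.54) ≈ 3.0599
y* = (k*)^α = 3.0599^0.46 ≈ 1.6727
c* = (1 − s)·y* = (1 − 0.15) × 1.6727 ≈ 1.4218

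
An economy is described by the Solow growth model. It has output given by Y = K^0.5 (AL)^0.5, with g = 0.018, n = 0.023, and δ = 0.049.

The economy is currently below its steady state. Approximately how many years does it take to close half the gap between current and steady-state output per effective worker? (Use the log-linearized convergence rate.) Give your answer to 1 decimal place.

half-life ≈ 15.4 years

Near the steady state the convergence rate is λ = (1 − α)(n + g + δ).
λ = (1 − 0.5) × 0.090 = 0.5 × 0.090 = 0.0450
Half-life = ln 2 / λ = 0.6931 / 0.0450 ≈ 15.40 years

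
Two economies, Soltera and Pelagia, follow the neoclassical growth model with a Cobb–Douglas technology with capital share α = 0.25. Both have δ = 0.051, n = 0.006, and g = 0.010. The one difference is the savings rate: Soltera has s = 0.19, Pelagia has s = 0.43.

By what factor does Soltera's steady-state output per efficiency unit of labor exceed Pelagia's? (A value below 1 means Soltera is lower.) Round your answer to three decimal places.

ratio ≈ 0.762

Steady-state y* = [s/(n + g + δ)]^(α/(1−α)), so the ratio is [ (s_S/(n + g + δ)_S) / (s_P/(n + g + δ)_P) ]^0.3333.
s_S/(n + g + δ)_S = 0.19/0.067 = 2.8358; s_P/(n + g + δ)_P = 0.43/0.067 = 6.4179.
Ratio = (2.8358/6.4179)^0.3333 = 0.4419^0.3333 ≈ 0.7617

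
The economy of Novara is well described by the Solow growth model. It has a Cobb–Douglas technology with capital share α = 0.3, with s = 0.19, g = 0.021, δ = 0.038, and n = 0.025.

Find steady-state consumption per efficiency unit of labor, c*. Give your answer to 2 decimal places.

c* ≈ 1.15

In steady state, investment equals break-even investment: s·k^α = (n + g + δ)·k.
Dividing both sides by k: k^(1−α) = s / (n + g + δ).
k^0.7 = 0.19 / (0.025 + 0.021 + 0.038) = 0.19 / 0.084 = 2.2619
k* = 2.2619^(1/0.7) ≈ 3.2092
y* = (k*)^α = 3.2092^0.3 ≈ 1.4188
c* = (1 − s)·y* = (1 − 0.19) × 1.4188 ≈ 1.1492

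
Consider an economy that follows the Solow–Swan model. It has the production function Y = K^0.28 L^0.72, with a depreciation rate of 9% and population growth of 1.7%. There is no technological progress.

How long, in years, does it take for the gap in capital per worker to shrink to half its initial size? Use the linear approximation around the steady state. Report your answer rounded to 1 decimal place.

t_½ ≈ 9.0 years

Near the steady state the convergence rate is λ = (1 − α)(n + δ).
λ = (1 − 0.28) × 0.107 = 0.72 × 0.107 = 0.07704
Half-life = ln 2 / λ = 0.6931 / 0.07704 ≈ 9.00 years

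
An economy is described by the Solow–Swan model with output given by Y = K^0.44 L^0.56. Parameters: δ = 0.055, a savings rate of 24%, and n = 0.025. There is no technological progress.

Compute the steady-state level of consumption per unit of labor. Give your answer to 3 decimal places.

c* = 1.802

Steady state requires s·f(k) = (n + δ)·k, i.e. s·k^α = (n + δ)·k.
Dividing both sides by k: k^(1−α) = s / (n + δ).
k^0.56 = 0.24 / (0.025 + 0.055) = 0.24 / 0.080 = 3.0000
k* = 3.0000^(1/0.56) ≈ 7.1122
y* = (k*)^α = 7.1122^0.44 ≈ 2.3707
c* = (1 − s)·y* = (1 − 0.24) × 2.3707 ≈ 1.8017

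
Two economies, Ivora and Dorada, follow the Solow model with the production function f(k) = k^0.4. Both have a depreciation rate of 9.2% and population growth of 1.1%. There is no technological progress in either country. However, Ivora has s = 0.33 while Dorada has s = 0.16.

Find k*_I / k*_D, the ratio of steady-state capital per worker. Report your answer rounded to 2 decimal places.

Steady-state k* = [s/(n + δ)]^(1/(1−α)), so the ratio is [ (s_I/(n + δ)_I) / (s_D/(n + δ)_D) ]^1.6667.
s_I/(n + δ)_I = 0.33/0.103 = 3.2039; s_D/(n + δ)_D = 0.16/0.103 = 1.5534.
Ratio = (3.2039/1.5534)^1.6667 = 2.0625^1.6667 ≈ 3.3420

ratio ≈ 3.34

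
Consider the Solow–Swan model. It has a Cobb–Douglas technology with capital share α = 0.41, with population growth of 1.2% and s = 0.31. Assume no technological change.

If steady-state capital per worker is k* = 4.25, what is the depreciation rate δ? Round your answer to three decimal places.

δ ≈ 0.120

At the steady state, Δk = 0, so s·k^α = (n + δ)·k.
So s / (n + δ) = (k*)^(1−α) = 4.25^0.59 = 2.3483.
Therefore n + δ = s / 2.3483 = 0.31 / 2.3483 = 0.1320, so δ = 0.1320 − 0.012 = 0.1200.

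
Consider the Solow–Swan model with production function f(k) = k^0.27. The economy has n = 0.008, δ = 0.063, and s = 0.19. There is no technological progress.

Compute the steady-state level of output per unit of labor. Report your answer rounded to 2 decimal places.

y* ≈ 1.44

In steady state, investment equals break-even investment: s·k^α = (n + δ)·k.
Dividing both sides by k: k^(1−α) = s / (n + δ).
k^0.73 = 0.19 / (0.008 + 0.063) = 0.19 / 0.071 = 2.6761
k* = 2.6761^(1/0.73) ≈ 3.8514
y* = (k*)^α = 3.8514^0.27 ≈ 1.4392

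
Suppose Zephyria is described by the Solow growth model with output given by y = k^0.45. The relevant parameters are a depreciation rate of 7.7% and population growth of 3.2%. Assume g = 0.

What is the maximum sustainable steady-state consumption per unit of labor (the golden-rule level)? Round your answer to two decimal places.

c_gold ≈ 1.75

At the golden rule, f'(k) = n + δ, so α·k^(α−1) = n + δ and k_gold = (α/(n + δ))^(1/(1−α)).
k_gold = (0.45/0.109)^(1/0.55) = 4.1284^1.8182 ≈ 13.1709
c_gold = f(k_gold) − (n + δ)·k_gold = 3.1903 − 0.109×13.1709 ≈ 1.7547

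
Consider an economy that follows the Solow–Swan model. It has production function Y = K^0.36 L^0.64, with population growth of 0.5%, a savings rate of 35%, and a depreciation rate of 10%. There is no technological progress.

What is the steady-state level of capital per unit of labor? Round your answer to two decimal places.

In steady state, investment equals break-even investment: s·k^α = (n + δ)·k.
Rearranging, k^(1−α) = s / (n + δ).
k^0.64 = 0.35 / (0.005 + 0.100) = 0.35 / 0.105 = 3.3333
k* = 3.3333^(1/0.64) ≈ 6.5613

k* = 6.56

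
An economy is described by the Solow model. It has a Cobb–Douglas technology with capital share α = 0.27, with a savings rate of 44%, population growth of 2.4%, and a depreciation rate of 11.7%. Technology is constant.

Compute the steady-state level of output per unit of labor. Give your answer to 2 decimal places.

y* ≈ 1.52

Steady state requires s·f(k) = (n + δ)·k, i.e. s·k^α = (n + δ)·k.
Rearranging, k^(1−α) = s / (n + δ).
k^0.73 = 0.44 / (0.024 + 0.117) = 0.44 / 0.141 = 3.1206
k* = 3.1206^(1/0.73) ≈ 4.7538
y* = (k*)^α = 4.7538^0.27 ≈ 1.5234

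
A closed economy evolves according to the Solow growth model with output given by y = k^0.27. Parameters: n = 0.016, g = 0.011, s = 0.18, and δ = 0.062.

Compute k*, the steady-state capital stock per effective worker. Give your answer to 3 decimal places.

k* = 2.624

In steady state, investment equals break-even investment: s·k^α = (n + g + δ)·k.
Rearranging, k^(1−α) = s / (n + g + δ).
k^0.73 = 0.18 / (0.016 + 0.011 + 0.062) = 0.18 / 0.089 = 2.0225
k* = 2.0225^(1/0.73) ≈ 2.6244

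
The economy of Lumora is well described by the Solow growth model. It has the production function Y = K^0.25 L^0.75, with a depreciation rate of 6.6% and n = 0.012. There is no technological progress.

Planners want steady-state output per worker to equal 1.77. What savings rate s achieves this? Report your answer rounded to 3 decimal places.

s ≈ 0.433

At the steady state, Δk = 0, so s·k^α = (n + δ)·k.
Since y* = [s/(n + δ)]^(α/(1−α)), we have s/(n + δ) = (y*)^((1−α)/α) = 1.77^3 = 5.5452.
Therefore s = 5.5452 × (n + δ) = 5.5452 × 0.078 = 0.4325.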